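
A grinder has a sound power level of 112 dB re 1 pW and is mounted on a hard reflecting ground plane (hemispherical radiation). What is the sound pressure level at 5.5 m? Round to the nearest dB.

The power spreads over a hemisphere of area 2π·r², so L_p = L_w − 10·log₁₀(2π·r²).
2π·r² = 190.1 m², 10·log₁₀ of that is 22.789 dB.
L_p = 112 − 22.789 = 89.21 dB.

89 dB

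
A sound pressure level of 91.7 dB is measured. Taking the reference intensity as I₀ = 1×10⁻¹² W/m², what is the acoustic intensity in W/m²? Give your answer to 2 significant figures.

I/I₀ = 10^(91.7/10) = 1.479e+09, so I = 1.479e+09 × 10⁻¹² W/m².

0.0015 W/m²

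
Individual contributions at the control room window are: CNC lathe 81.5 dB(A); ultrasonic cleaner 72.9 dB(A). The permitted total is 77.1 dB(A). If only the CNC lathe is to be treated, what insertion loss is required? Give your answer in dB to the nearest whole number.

Everything except the CNC lathe sums to 10^(72.9/10) = 1.950e+07 in linear terms, 72.90 dB(A).
The limit corresponds to 10^(77.1/10) = 5.129e+07; subtracting the fixed part leaves 3.179e+07 for the CNC lathe, i.e. 75.02 dB(A).
Required insertion loss = 81.5 − 75.02 = 6.48 dB.

6 dB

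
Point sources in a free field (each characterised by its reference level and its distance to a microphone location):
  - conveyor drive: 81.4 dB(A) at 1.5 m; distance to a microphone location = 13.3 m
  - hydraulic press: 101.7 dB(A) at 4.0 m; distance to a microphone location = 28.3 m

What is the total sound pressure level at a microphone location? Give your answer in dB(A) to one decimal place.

First find each source's level at the receiver (point-source: −20·log₁₀(r/r_ref)), then combine on an intensity basis.
conveyor drive: 81.4 − 20·log₁₀(13.3/1.5) = 81.4 − 18.96 = 62.44 dB(A).
hydraulic press: 101.7 − 20·log₁₀(28.3/4.0) = 101.7 − 16.99 = 84.71 dB(A).
Σ 10^(L/10) = 2.972e+08 → L_total = 10·log₁₀(2.972e+08) = 84.73 dB(A).

84.7 dB(A)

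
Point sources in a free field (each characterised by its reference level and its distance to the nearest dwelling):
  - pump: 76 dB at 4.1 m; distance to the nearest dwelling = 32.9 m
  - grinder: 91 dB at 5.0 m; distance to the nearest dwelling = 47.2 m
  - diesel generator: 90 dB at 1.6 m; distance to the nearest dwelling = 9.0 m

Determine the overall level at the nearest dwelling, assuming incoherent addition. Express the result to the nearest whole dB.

Propagate each source to the receiver with L = L_ref − 20·log₁₀(r/r_ref), then add intensities.
pump: 76 − 20·log₁₀(32.9/4.1) = 76 − 18.09 = 57.91 dB.
grinder: 91 − 20·log₁₀(47.2/5.0) = 91 − 19.50 = 71.50 dB.
diesel generator: 90 − 20·log₁₀(9.0/1.6) = 90 − 15.00 = 75.00 dB.
Σ 10^(L/10) = 4.635e+07 → L_total = 10·log₁₀(4.635e+07) = 76.66 dB.

77 dB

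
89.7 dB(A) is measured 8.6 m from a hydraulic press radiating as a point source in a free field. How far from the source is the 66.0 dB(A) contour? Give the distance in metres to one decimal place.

131.7 m

For a point source L₁ − L₂ = 20·log₁₀(r₂/r₁), so r₂ = r₁·10^((L₁−L₂)/20).
r₂ = 8.6·10^((89.7−66.0)/20) = 8.6·10^(23.7/20) = 131.67 m.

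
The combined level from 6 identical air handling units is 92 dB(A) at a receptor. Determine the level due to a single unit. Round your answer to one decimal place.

Dividing the total intensity by 6 lowers the level by 10·log₁₀ 6 = 7.782 dB: L₁ = 92 − 7.782.

84.2 dB(A)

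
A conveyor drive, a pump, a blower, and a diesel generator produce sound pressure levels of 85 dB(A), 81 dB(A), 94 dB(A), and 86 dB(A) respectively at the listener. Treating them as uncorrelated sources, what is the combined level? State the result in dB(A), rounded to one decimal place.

95.3 dB(A)

Incoherent sources combine by intensity addition: L_total = 10·log₁₀(Σ 10^(L_i/10)).
Σ 10^(L/10) = 10^(85/10) + 10^(81/10) + 10^(94/10) + 10^(86/10) = 3.352e+09.
L_total = 10·log₁₀(3.352e+09) = 95.25 dB(A).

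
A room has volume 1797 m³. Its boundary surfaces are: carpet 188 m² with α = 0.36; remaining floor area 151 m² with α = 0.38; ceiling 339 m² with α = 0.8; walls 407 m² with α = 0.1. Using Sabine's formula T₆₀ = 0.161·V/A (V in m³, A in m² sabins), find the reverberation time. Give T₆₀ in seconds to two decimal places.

A = Σ Sᵢαᵢ = 188·0.36 + 151·0.38 + 339·0.8 + 407·0.1 = 436.96 m².
T₆₀ = 0.161 × 1797 / 436.96 = 0.662 s.

0.66 s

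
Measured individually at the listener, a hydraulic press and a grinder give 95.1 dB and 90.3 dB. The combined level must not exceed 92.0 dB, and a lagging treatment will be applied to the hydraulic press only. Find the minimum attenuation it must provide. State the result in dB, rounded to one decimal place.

8.0 dB

Everything except the hydraulic press sums to 10^(90.3/10) = 1.072e+09 in linear terms, 90.30 dB.
To meet 92.0 dB overall, the treated hydraulic press may contribute at most 10^(92.0/10) − 1.072e+09 = 5.134e+08, i.e. 87.10 dB.
So the hydraulic press must be reduced from 95.1 to 87.10 dB: IL = 8.00 dB.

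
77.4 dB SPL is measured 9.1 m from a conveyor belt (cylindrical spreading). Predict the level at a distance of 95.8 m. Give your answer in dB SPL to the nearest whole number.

Line-source attenuation: ΔL = 10·log₁₀(r₂/r₁) = 10·log₁₀(95.8/9.1) = 10.223 dB.
L₂ = 77.4 − 10·log₁₀(95.8/9.1) = 77.4 − 10.223 = 67.18 dB SPL.

67 dB SPL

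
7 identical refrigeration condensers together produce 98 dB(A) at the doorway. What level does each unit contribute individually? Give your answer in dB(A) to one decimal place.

Dividing the total intensity by 7 lowers the level by 10·log₁₀ 7 = 8.451 dB: L₁ = 98 − 8.451.

89.5 dB(A)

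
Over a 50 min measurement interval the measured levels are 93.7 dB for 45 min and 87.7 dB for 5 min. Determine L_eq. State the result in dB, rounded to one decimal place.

Weight each interval's intensity by its duration and average over T = 50 min:
Σ tᵢ·10^(Lᵢ/10) = 45·10^(93.7/10) + 5·10^(87.7/10) = 1.084e+11.
L_eq = 10·log₁₀(1.084e+11/50) = 93.36 dB.

93.4 dB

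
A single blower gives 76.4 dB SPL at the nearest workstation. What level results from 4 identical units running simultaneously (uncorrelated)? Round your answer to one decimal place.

With 4 equal, uncorrelated contributions the intensity is 4× that of one unit, giving a rise of 10·log₁₀ 4.
L_total = 76.4 + 10·log₁₀(4) = 76.4 + 6.021 = 82.42 dB SPL.

82.4 dB SPL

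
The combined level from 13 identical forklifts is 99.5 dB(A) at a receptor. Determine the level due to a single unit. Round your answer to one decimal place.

88.4 dB(A)

For N identical incoherent sources L_total = L₁ + 10·log₁₀ N, so L₁ = 99.5 − 10·log₁₀(13) = 99.5 − 11.139.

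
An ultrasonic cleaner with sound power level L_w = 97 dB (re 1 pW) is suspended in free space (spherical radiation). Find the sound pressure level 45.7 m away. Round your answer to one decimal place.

Free-field spherical radiation: L_p = L_w − 10·log₁₀(4π·r²), r = 45.7 m.
4π·r² = 2.624e+04 m², 10·log₁₀ of that is 44.190 dB.
L_p = 97 − 44.190 = 52.81 dB.

52.8 dB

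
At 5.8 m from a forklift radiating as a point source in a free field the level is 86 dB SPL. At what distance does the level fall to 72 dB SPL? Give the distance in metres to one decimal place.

Point-source spreading drops the level by 20·log₁₀(r₂/r₁); inverting, r₂/r₁ = 10^(ΔL/20).
r₂ = 5.8·10^((86−72)/20) = 5.8·10^(14.0/20) = 29.07 m.

29.1 m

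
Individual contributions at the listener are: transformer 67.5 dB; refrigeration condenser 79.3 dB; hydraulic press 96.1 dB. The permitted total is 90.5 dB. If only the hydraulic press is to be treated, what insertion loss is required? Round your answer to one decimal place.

Fixed contribution from the other sources: Σ 10^(L/10) = 10^(67.5/10) + 10^(79.3/10) = 9.074e+07 (79.58 dB).
The limit corresponds to 10^(90.5/10) = 1.122e+09; subtracting the fixed part leaves 1.031e+09 for the hydraulic press, i.e. 90.13 dB.
So the hydraulic press must be reduced from 96.1 to 90.13 dB: IL = 5.97 dB.

6.0 dB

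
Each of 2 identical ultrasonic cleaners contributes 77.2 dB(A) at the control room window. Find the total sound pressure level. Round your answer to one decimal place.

80.2 dB(A)

L_total = L₁ + 10·log₁₀ N for N identical incoherent sources.
L_total = 77.2 + 10·log₁₀(2) = 77.2 + 3.010 = 80.21 dB(A).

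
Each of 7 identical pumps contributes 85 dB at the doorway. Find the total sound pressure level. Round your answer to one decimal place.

93.5 dB

L_total = L₁ + 10·log₁₀ N for N identical incoherent sources.
L_total = 85 + 10·log₁₀(7) = 85 + 8.451 = 93.45 dB.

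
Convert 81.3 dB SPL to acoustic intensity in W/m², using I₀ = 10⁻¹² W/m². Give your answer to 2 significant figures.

I/I₀ = 10^(81.3/10) = 1.349e+08, so I = 1.349e+08 × 10⁻¹² W/m².

0.00013 W/m²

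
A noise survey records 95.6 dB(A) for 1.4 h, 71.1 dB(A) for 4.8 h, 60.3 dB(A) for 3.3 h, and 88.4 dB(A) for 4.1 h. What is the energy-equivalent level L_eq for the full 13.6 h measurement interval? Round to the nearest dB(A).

88 dB(A)

The energy average is taken in the linear domain: L_eq = 10·log₁₀[(Σ tᵢ·10^(Lᵢ/10))/T], T = 13.6 h.
Σ tᵢ·10^(Lᵢ/10) = 1.4·10^(95.6/10) + 4.8·10^(71.1/10) + 3.3·10^(60.3/10) + 4.1·10^(88.4/10) = 7.985e+09.
L_eq = 10·log₁₀(7.985e+09/13.6) = 87.69 dB(A).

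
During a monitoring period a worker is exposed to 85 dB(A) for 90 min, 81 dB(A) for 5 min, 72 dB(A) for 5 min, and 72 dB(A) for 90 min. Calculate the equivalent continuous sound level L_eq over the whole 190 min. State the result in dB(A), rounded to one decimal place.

L_eq = 10·log₁₀[(1/T)·Σ tᵢ·10^(Lᵢ/10)] with T = 190 min.
Σ tᵢ·10^(Lᵢ/10) = 90·10^(85/10) + 5·10^(81/10) + 5·10^(72/10) + 90·10^(72/10) = 3.060e+10.
L_eq = 10·log₁₀(3.060e+10/190) = 82.07 dB(A).

82.1 dB(A)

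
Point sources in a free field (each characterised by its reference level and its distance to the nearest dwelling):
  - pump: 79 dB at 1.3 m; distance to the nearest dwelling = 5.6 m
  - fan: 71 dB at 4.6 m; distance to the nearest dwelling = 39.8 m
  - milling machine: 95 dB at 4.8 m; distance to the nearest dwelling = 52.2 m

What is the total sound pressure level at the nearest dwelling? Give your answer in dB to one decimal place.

74.9 dB

First find each source's level at the receiver (point-source: −20·log₁₀(r/r_ref)), then combine on an intensity basis.
pump: 79 − 20·log₁₀(5.6/1.3) = 79 − 12.68 = 66.32 dB.
fan: 71 − 20·log₁₀(39.8/4.6) = 71 − 18.74 = 52.26 dB.
milling machine: 95 − 20·log₁₀(52.2/4.8) = 95 − 20.73 = 74.27 dB.
Σ 10^(L/10) = 3.119e+07 → L_total = 10·log₁₀(3.119e+07) = 74.94 dB.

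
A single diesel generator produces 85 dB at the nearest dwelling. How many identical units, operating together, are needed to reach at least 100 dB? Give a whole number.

32

The shortfall is 100 − 85 = 15.0 dB, and N units add 10·log₁₀ N, so need 10·log₁₀ N ≥ 15.0.
N ≥ 10^(15.0/10) = 31.623, so N = 32.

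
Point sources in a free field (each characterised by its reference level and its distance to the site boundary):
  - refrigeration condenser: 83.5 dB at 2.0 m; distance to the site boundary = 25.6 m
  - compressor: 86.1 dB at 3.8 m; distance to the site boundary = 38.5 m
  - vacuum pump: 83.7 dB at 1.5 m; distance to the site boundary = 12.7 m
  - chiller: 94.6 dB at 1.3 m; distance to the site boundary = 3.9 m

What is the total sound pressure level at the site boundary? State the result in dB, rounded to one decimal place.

Apply inverse-square spreading to bring every level to the receiver, then sum 10^(L/10).
refrigeration condenser: 83.5 − 20·log₁₀(25.6/2.0) = 83.5 − 22.14 = 61.36 dB.
compressor: 86.1 − 20·log₁₀(38.5/3.8) = 86.1 − 20.11 = 65.99 dB.
vacuum pump: 83.7 − 20·log₁₀(12.7/1.5) = 83.7 − 18.55 = 65.15 dB.
chiller: 94.6 − 20·log₁₀(3.9/1.3) = 94.6 − 9.54 = 85.06 dB.
Σ 10^(L/10) = 3.291e+08 → L_total = 10·log₁₀(3.291e+08) = 85.17 dB.

85.2 dB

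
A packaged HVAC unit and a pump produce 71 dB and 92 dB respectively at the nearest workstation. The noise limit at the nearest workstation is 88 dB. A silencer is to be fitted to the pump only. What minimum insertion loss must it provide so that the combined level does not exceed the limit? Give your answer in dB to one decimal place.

The untreated sources together contribute 10^(71/10) = 1.259e+07, i.e. 71.00 dB.
The limit corresponds to 10^(88/10) = 6.310e+08; subtracting the fixed part leaves 6.184e+08 for the pump, i.e. 87.91 dB.
So the pump must be reduced from 92 to 87.91 dB: IL = 4.09 dB.

4.1 dB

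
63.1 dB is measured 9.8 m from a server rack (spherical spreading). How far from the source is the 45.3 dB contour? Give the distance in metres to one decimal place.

76.1 m

Point-source spreading drops the level by 20·log₁₀(r₂/r₁); inverting, r₂/r₁ = 10^(ΔL/20).
r₂ = 9.8·10^((63.1−45.3)/20) = 9.8·10^(17.8/20) = 76.07 m.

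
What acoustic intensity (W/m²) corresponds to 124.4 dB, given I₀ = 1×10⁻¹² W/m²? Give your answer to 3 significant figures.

L = 10·log₁₀(I/I₀) ⇒ I = I₀·10^(L/10) = 10⁻¹² × 10^12.44.

2.75 W/m²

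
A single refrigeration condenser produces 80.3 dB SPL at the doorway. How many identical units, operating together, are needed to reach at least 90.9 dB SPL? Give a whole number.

The shortfall is 90.9 − 80.3 = 10.6 dB, and N units add 10·log₁₀ N, so need 10·log₁₀ N ≥ 10.6.
N ≥ 10^(10.6/10) = 11.482, so N = 12.

12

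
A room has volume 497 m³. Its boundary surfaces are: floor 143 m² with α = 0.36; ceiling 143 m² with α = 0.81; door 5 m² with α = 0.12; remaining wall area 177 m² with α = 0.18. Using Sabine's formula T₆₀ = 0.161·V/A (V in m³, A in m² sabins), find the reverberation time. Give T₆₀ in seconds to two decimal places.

A = Σ Sᵢαᵢ = 143·0.36 + 143·0.81 + 5·0.12 + 177·0.18 = 199.77 m².
T₆₀ = 0.161 × 497 / 199.77 = 0.401 s.

0.40 s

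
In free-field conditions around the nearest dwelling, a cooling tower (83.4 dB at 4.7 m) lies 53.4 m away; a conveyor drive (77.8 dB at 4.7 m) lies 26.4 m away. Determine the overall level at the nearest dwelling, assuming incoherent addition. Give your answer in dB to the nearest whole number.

Propagate each source to the receiver with L = L_ref − 20·log₁₀(r/r_ref), then add intensities.
cooling tower: 83.4 − 20·log₁₀(53.4/4.7) = 83.4 − 21.11 = 62.29 dB.
conveyor drive: 77.8 − 20·log₁₀(26.4/4.7) = 77.8 − 14.99 = 62.81 dB.
Σ 10^(L/10) = 3.605e+06 → L_total = 10·log₁₀(3.605e+06) = 65.57 dB.

66 dB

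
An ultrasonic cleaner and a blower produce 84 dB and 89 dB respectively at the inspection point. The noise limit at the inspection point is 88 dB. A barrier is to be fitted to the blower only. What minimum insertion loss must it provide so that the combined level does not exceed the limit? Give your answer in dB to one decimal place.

Everything except the blower sums to 10^(84/10) = 2.512e+08 in linear terms, 84.00 dB.
The limit corresponds to 10^(88/10) = 6.310e+08; subtracting the fixed part leaves 3.798e+08 for the blower, i.e. 85.80 dB.
So the blower must be reduced from 89 to 85.80 dB: IL = 3.20 dB.

3.2 dB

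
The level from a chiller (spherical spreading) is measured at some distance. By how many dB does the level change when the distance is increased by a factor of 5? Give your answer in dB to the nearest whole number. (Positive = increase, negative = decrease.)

A point source loses 6 dB per doubling of distance; generally ΔL = −20·log₁₀(r₂/r₁).
ΔL = −20·log₁₀(5) = -13.98 dB.

-14 dB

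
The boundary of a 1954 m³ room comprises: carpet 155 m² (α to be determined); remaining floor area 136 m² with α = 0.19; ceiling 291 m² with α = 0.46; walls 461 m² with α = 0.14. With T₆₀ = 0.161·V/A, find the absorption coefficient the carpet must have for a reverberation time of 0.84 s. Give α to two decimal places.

0.97

Required total absorption A = 0.161·1954/0.84 = 374.52 m².
Absorption from the other surfaces = 136·0.19 + 291·0.46 + 461·0.14 = 224.24 m², so the carpet must supply 150.28 m² over 155 m².
α = 150.28/155 = 0.970.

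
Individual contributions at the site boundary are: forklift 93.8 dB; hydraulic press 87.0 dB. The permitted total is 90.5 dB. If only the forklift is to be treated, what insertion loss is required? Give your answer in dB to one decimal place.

Everything except the forklift sums to 10^(87.0/10) = 5.012e+08 in linear terms, 87.00 dB.
To meet 90.5 dB overall, the treated forklift may contribute at most 10^(90.5/10) − 5.012e+08 = 6.208e+08, i.e. 87.93 dB.
Required insertion loss = 93.8 − 87.93 = 5.87 dB.

5.9 dB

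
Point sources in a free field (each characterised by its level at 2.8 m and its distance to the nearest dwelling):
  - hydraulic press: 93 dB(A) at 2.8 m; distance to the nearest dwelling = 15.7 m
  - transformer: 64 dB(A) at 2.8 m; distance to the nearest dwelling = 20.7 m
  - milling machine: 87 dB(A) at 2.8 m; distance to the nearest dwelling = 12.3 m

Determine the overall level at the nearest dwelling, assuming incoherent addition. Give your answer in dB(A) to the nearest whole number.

80 dB(A)

Propagate each source to the receiver with L = L_ref − 20·log₁₀(r/r_ref), then add intensities.
hydraulic press: 93 − 20·log₁₀(15.7/2.8) = 93 − 14.97 = 78.03 dB(A).
transformer: 64 − 20·log₁₀(20.7/2.8) = 64 − 17.38 = 46.62 dB(A).
milling machine: 87 − 20·log₁₀(12.3/2.8) = 87 − 12.85 = 74.15 dB(A).
Σ 10^(L/10) = 8.948e+07 → L_total = 10·log₁₀(8.948e+07) = 79.52 dB(A).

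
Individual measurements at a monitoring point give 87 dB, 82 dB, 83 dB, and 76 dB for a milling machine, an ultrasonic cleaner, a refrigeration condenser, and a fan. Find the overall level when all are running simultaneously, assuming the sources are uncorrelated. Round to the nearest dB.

For uncorrelated sources the intensities add, so convert each level to linear form, sum, and take 10·log₁₀ of the total.
Σ 10^(L/10) = 10^(87/10) + 10^(82/10) + 10^(83/10) + 10^(76/10) = 8.990e+08.
L_total = 10·log₁₀(8.990e+08) = 89.54 dB.

90 dB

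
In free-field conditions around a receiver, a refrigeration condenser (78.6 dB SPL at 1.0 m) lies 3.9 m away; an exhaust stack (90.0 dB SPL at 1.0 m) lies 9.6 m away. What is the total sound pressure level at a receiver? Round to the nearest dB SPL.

Apply inverse-square spreading to bring every level to the receiver, then sum 10^(L/10).
refrigeration condenser: 78.6 − 20·log₁₀(3.9/1.0) = 78.6 − 11.82 = 66.78 dB SPL.
exhaust stack: 90.0 − 20·log₁₀(9.6/1.0) = 90.0 − 19.65 = 70.35 dB SPL.
Σ 10^(L/10) = 1.561e+07 → L_total = 10·log₁₀(1.561e+07) = 71.94 dB SPL.

72 dB SPL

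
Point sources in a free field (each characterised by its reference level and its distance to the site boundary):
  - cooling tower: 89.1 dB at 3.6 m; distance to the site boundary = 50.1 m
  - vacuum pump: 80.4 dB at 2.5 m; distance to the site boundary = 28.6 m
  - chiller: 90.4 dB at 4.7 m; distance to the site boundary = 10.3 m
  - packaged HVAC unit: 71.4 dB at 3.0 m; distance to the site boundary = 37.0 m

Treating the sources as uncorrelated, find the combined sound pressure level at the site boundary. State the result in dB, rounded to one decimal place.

First find each source's level at the receiver (point-source: −20·log₁₀(r/r_ref)), then combine on an intensity basis.
cooling tower: 89.1 − 20·log₁₀(50.1/3.6) = 89.1 − 22.87 = 66.23 dB.
vacuum pump: 80.4 − 20·log₁₀(28.6/2.5) = 80.4 − 21.17 = 59.23 dB.
chiller: 90.4 − 20·log₁₀(10.3/4.7) = 90.4 − 6.81 = 83.59 dB.
packaged HVAC unit: 71.4 − 20·log₁₀(37.0/3.0) = 71.4 − 21.82 = 49.58 dB.
Σ 10^(L/10) = 2.334e+08 → L_total = 10·log₁₀(2.334e+08) = 83.68 dB.

83.7 dB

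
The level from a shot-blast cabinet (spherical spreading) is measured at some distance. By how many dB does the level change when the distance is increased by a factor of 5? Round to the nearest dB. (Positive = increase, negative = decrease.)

A point source loses 6 dB per doubling of distance; generally ΔL = −20·log₁₀(r₂/r₁).
ΔL = −20·log₁₀(5) = -13.98 dB.

-14 dB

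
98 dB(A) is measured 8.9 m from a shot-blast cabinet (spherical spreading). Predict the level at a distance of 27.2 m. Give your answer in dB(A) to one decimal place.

Spherical spreading from a point source gives a 20·log₁₀(r₂/r₁) drop.
L₂ = 98 − 20·log₁₀(27.2/8.9) = 98 − 9.704 = 88.30 dB(A).

88.3 dB(A)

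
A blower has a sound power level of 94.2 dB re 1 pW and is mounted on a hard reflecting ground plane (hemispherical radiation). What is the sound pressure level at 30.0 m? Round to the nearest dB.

57 dB

Free-field hemispherical radiation: L_p = L_w − 10·log₁₀(2π·r²), r = 30.0 m.
2π·r² = 5655 m², 10·log₁₀ of that is 37.524 dB.
L_p = 94.2 − 37.524 = 56.68 dB.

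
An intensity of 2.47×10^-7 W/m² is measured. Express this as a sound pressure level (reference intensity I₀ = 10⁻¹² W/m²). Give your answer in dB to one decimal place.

53.9 dB

Dividing by I₀ shifts the exponent by 12: I/I₀ = 2.47×10^5.
L = 10·(0.3927 + 5) = 53.93 dB.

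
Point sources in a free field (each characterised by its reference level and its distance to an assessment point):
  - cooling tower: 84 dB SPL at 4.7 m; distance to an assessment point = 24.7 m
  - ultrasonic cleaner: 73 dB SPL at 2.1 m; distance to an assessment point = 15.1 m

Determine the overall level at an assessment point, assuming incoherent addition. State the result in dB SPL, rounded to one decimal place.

69.8 dB SPL

Apply inverse-square spreading to bring every level to the receiver, then sum 10^(L/10).
cooling tower: 84 − 20·log₁₀(24.7/4.7) = 84 − 14.41 = 69.59 dB SPL.
ultrasonic cleaner: 73 − 20·log₁₀(15.1/2.1) = 73 − 17.14 = 55.86 dB SPL.
Σ 10^(L/10) = 9.481e+06 → L_total = 10·log₁₀(9.481e+06) = 69.77 dB SPL.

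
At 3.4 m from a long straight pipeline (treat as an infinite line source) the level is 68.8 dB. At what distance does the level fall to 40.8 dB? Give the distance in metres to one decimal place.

For a line source L₁ − L₂ = 10·log₁₀(r₂/r₁), so r₂ = r₁·10^((L₁−L₂)/10).
r₂ = 3.4·10^((68.8−40.8)/10) = 3.4·10^(28.0/10) = 2145.25 m.

2145.3 m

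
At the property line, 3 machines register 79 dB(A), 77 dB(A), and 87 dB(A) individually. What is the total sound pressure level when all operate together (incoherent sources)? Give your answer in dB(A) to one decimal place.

88.0 dB(A)

For uncorrelated sources the intensities add, so convert each level to linear form, sum, and take 10·log₁₀ of the total.
Σ 10^(L/10) = 10^(79/10) + 10^(77/10) + 10^(87/10) = 6.307e+08.
L_total = 10·log₁₀(6.307e+08) = 88.00 dB(A).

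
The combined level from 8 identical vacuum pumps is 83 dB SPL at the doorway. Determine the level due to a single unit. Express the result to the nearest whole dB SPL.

74 dB SPL

8 equal contributions raise the level by 10·log₁₀ 8 = 9.031 dB, so each unit alone gives 83 − 9.031.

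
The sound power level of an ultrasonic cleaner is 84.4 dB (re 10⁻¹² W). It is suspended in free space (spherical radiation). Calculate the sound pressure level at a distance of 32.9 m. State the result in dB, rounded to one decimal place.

The power spreads over a sphere of area 4π·r², so L_p = L_w − 10·log₁₀(4π·r²).
4π·r² = 1.36e+04 m², 10·log₁₀ of that is 41.336 dB.
L_p = 84.4 − 41.336 = 43.06 dB.

43.1 dB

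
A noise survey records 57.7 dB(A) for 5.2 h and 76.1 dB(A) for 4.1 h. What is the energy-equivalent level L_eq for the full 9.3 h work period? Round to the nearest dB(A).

The energy average is taken in the linear domain: L_eq = 10·log₁₀[(Σ tᵢ·10^(Lᵢ/10))/T], T = 9.3 h.
Σ tᵢ·10^(Lᵢ/10) = 5.2·10^(57.7/10) + 4.1·10^(76.1/10) = 1.701e+08.
L_eq = 10·log₁₀(1.701e+08/9.3) = 72.62 dB(A).

73 dB(A)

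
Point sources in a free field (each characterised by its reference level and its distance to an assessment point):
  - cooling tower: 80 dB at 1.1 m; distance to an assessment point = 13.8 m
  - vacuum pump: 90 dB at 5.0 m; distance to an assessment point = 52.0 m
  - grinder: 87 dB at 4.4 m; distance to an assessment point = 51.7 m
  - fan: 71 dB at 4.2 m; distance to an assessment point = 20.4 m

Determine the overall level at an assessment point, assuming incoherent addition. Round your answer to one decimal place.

Propagate each source to the receiver with L = L_ref − 20·log₁₀(r/r_ref), then add intensities.
cooling tower: 80 − 20·log₁₀(13.8/1.1) = 80 − 21.97 = 58.03 dB.
vacuum pump: 90 − 20·log₁₀(52.0/5.0) = 90 − 20.34 = 69.66 dB.
grinder: 87 − 20·log₁₀(51.7/4.4) = 87 − 21.40 = 65.60 dB.
fan: 71 − 20·log₁₀(20.4/4.2) = 71 − 13.73 = 57.27 dB.
Σ 10^(L/10) = 1.404e+07 → L_total = 10·log₁₀(1.404e+07) = 71.48 dB.

71.5 dB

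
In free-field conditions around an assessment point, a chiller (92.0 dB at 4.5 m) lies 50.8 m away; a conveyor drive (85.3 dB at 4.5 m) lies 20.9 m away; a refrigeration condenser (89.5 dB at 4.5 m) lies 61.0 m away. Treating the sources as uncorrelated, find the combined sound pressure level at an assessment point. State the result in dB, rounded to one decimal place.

75.2 dB

Propagate each source to the receiver with L = L_ref − 20·log₁₀(r/r_ref), then add intensities.
chiller: 92.0 − 20·log₁₀(50.8/4.5) = 92.0 − 21.05 = 70.95 dB.
conveyor drive: 85.3 − 20·log₁₀(20.9/4.5) = 85.3 − 13.34 = 71.96 dB.
refrigeration condenser: 89.5 − 20·log₁₀(61.0/4.5) = 89.5 − 22.64 = 66.86 dB.
Σ 10^(L/10) = 3.300e+07 → L_total = 10·log₁₀(3.300e+07) = 75.18 dB.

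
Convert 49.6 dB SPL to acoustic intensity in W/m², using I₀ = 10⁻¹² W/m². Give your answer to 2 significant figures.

9.1e-08 W/m²

I = I₀·10^(L/10) = 10⁻¹² × 10^(49.6/10) = 10^(-7.040).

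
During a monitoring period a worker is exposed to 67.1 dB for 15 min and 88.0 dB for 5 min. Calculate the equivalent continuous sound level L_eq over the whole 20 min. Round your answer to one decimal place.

82.1 dB

Weight each interval's intensity by its duration and average over T = 20 min:
Σ tᵢ·10^(Lᵢ/10) = 15·10^(67.1/10) + 5·10^(88.0/10) = 3.232e+09.
L_eq = 10·log₁₀(3.232e+09/20) = 82.08 dB.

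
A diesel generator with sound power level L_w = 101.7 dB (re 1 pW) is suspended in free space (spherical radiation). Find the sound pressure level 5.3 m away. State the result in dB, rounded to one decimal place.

76.2 dB

The power spreads over a sphere of area 4π·r², so L_p = L_w − 10·log₁₀(4π·r²).
4π·r² = 353 m², 10·log₁₀ of that is 25.478 dB.
L_p = 101.7 − 25.478 = 76.22 dB.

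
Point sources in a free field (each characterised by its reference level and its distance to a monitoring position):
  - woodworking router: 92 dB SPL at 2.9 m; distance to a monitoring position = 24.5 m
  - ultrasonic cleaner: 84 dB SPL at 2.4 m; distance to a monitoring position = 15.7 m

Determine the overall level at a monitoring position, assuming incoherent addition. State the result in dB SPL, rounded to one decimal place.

74.5 dB SPL

Apply inverse-square spreading to bring every level to the receiver, then sum 10^(L/10).
woodworking router: 92 − 20·log₁₀(24.5/2.9) = 92 − 18.54 = 73.46 dB SPL.
ultrasonic cleaner: 84 − 20·log₁₀(15.7/2.4) = 84 − 16.31 = 67.69 dB SPL.
Σ 10^(L/10) = 2.808e+07 → L_total = 10·log₁₀(2.808e+07) = 74.48 dB SPL.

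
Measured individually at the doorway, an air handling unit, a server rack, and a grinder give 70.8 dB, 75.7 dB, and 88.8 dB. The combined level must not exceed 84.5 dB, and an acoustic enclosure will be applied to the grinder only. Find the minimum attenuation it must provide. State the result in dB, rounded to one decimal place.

Everything except the grinder sums to 10^(70.8/10) + 10^(75.7/10) = 4.918e+07 in linear terms, 76.92 dB.
The limit corresponds to 10^(84.5/10) = 2.818e+08; subtracting the fixed part leaves 2.327e+08 for the grinder, i.e. 83.67 dB.
So the grinder must be reduced from 88.8 to 83.67 dB: IL = 5.13 dB.

5.1 dB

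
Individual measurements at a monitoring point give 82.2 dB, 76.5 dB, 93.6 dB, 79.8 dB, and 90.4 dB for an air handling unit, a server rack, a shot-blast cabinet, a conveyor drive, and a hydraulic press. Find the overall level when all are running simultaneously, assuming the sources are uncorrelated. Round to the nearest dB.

Incoherent sources combine by intensity addition: L_total = 10·log₁₀(Σ 10^(L_i/10)).
Σ 10^(L/10) = 10^(82.2/10) + 10^(76.5/10) + 10^(93.6/10) + 10^(79.8/10) + 10^(90.4/10) = 3.693e+09.
L_total = 10·log₁₀(3.693e+09) = 95.67 dB.

96 dB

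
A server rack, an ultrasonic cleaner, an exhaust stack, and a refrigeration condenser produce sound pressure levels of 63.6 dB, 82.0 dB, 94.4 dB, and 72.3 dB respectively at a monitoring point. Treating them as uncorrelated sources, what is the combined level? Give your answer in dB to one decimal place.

Incoherent sources combine by intensity addition: L_total = 10·log₁₀(Σ 10^(L_i/10)).
Σ 10^(L/10) = 10^(63.6/10) + 10^(82.0/10) + 10^(94.4/10) + 10^(72.3/10) = 2.932e+09.
L_total = 10·log₁₀(2.932e+09) = 94.67 dB.

94.7 dB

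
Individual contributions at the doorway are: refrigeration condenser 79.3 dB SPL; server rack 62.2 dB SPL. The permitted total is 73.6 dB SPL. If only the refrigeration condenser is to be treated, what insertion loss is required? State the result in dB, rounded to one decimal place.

6.0 dB

Fixed contribution from the other source: Σ 10^(L/10) = 10^(62.2/10) = 1.660e+06 (62.20 dB SPL).
The limit corresponds to 10^(73.6/10) = 2.291e+07; subtracting the fixed part leaves 2.125e+07 for the refrigeration condenser, i.e. 73.27 dB SPL.
Required insertion loss = 79.3 − 73.27 = 6.03 dB.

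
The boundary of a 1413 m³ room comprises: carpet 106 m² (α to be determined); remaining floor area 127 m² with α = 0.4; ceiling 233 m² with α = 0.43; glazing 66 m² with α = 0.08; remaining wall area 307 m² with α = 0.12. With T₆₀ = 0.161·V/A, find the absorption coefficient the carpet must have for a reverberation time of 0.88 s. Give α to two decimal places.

0.62

From T₆₀ = 0.161·V/A, the target T₆₀ = 0.88 s needs A = 0.161·1413/0.88 = 258.51 m².
Absorption from the other surfaces = 127·0.4 + 233·0.43 + 66·0.08 + 307·0.12 = 193.11 m², so the carpet must supply 65.40 m² over 106 m².
α = 65.40/106 = 0.617.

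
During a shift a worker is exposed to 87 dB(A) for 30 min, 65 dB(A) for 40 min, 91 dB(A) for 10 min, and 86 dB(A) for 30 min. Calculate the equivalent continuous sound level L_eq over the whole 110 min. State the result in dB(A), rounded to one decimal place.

85.6 dB(A)

The energy average is taken in the linear domain: L_eq = 10·log₁₀[(Σ tᵢ·10^(Lᵢ/10))/T], T = 110 min.
Σ tᵢ·10^(Lᵢ/10) = 30·10^(87/10) + 40·10^(65/10) + 10·10^(91/10) + 30·10^(86/10) = 3.969e+10.
L_eq = 10·log₁₀(3.969e+10/110) = 85.57 dB(A).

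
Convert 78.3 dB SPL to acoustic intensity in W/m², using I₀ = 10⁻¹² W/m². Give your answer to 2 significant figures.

6.8e-05 W/m²

I/I₀ = 10^(78.3/10) = 6.761e+07, so I = 6.761e+07 × 10⁻¹² W/m².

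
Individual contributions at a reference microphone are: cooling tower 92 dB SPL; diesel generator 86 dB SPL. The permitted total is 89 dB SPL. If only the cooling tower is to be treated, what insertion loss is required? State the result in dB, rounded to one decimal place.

Everything except the cooling tower sums to 10^(86/10) = 3.981e+08 in linear terms, 86.00 dB SPL.
To meet 89 dB SPL overall, the treated cooling tower may contribute at most 10^(89/10) − 3.981e+08 = 3.962e+08, i.e. 85.98 dB SPL.
Required insertion loss = 92 − 85.98 = 6.02 dB.

6.0 dB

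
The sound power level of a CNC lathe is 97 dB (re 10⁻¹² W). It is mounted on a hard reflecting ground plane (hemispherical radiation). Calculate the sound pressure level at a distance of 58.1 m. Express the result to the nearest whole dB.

Free-field hemispherical radiation: L_p = L_w − 10·log₁₀(2π·r²), r = 58.1 m.
2π·r² = 2.121e+04 m², 10·log₁₀ of that is 43.265 dB.
L_p = 97 − 43.265 = 53.73 dB.

54 dB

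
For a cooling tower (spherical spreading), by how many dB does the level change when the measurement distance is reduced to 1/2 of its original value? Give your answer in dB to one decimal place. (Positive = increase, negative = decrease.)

+6.0 dB

A point source loses 6 dB per doubling of distance; generally ΔL = −20·log₁₀(r₂/r₁).
ΔL = −20·log₁₀(0.5) = +6.02 dB.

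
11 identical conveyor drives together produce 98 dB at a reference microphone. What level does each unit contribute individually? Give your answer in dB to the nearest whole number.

88 dB

11 equal contributions raise the level by 10·log₁₀ 11 = 10.414 dB, so each unit alone gives 98 − 10.414.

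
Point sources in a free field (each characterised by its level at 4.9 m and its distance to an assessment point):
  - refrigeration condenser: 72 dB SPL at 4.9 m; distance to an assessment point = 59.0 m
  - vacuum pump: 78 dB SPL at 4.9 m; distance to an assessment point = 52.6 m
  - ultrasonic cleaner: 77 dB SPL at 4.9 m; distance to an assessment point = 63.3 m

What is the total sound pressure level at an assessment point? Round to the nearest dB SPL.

60 dB SPL

Propagate each source to the receiver with L = L_ref − 20·log₁₀(r/r_ref), then add intensities.
refrigeration condenser: 72 − 20·log₁₀(59.0/4.9) = 72 − 21.61 = 50.39 dB SPL.
vacuum pump: 78 − 20·log₁₀(52.6/4.9) = 78 − 20.62 = 57.38 dB SPL.
ultrasonic cleaner: 77 − 20·log₁₀(63.3/4.9) = 77 − 22.22 = 54.78 dB SPL.
Σ 10^(L/10) = 9.572e+05 → L_total = 10·log₁₀(9.572e+05) = 59.81 dB SPL.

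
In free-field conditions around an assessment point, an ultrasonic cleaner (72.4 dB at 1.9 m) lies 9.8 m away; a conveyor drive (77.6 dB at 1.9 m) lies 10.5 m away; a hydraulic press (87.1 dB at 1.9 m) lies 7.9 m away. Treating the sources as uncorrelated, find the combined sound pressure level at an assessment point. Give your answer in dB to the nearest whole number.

Propagate each source to the receiver with L = L_ref − 20·log₁₀(r/r_ref), then add intensities.
ultrasonic cleaner: 72.4 − 20·log₁₀(9.8/1.9) = 72.4 − 14.25 = 58.15 dB.
conveyor drive: 77.6 − 20·log₁₀(10.5/1.9) = 77.6 − 14.85 = 62.75 dB.
hydraulic press: 87.1 − 20·log₁₀(7.9/1.9) = 87.1 − 12.38 = 74.72 dB.
Σ 10^(L/10) = 3.220e+07 → L_total = 10·log₁₀(3.220e+07) = 75.08 dB.

75 dB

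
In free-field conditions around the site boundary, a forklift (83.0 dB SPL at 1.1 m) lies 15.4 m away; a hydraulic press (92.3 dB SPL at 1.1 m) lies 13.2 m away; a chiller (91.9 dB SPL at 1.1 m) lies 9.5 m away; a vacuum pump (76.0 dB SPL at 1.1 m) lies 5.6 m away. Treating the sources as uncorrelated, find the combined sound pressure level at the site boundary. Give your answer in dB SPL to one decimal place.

75.5 dB SPL

Apply inverse-square spreading to bring every level to the receiver, then sum 10^(L/10).
forklift: 83.0 − 20·log₁₀(15.4/1.1) = 83.0 − 22.92 = 60.08 dB SPL.
hydraulic press: 92.3 − 20·log₁₀(13.2/1.1) = 92.3 − 21.58 = 70.72 dB SPL.
chiller: 91.9 − 20·log₁₀(9.5/1.1) = 91.9 − 18.73 = 73.17 dB SPL.
vacuum pump: 76.0 − 20·log₁₀(5.6/1.1) = 76.0 − 14.14 = 61.86 dB SPL.
Σ 10^(L/10) = 3.511e+07 → L_total = 10·log₁₀(3.511e+07) = 75.45 dB SPL.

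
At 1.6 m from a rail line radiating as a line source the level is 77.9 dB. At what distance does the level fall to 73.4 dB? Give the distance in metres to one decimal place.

4.5 m

The 4.5 dB drop corresponds to a distance ratio of 10^(4.5/10) for a line source.
r₂ = 1.6·10^((77.9−73.4)/10) = 1.6·10^(4.5/10) = 4.51 m.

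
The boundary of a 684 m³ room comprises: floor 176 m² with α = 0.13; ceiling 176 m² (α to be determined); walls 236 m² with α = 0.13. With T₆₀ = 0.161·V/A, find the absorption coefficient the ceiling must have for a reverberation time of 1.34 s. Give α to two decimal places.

0.16

Required total absorption A = 0.161·684/1.34 = 82.18 m².
Absorption from the other surfaces = 176·0.13 + 236·0.13 = 53.56 m², so the ceiling must supply 28.62 m² over 176 m².
α = 28.62/176 = 0.163.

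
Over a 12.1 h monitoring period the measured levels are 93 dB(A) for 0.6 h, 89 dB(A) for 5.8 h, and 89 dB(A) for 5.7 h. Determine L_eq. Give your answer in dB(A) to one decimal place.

89.3 dB(A)

Weight each interval's intensity by its duration and average over T = 12.1 h:
Σ tᵢ·10^(Lᵢ/10) = 0.6·10^(93/10) + 5.8·10^(89/10) + 5.7·10^(89/10) = 1.033e+10.
L_eq = 10·log₁₀(1.033e+10/12.1) = 89.31 dB(A).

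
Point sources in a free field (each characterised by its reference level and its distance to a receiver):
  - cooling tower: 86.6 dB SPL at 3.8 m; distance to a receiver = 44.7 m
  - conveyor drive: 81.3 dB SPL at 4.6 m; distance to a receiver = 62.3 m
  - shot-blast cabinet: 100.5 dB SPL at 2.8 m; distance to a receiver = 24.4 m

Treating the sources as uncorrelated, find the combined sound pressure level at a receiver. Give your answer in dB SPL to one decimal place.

Apply inverse-square spreading to bring every level to the receiver, then sum 10^(L/10).
cooling tower: 86.6 − 20·log₁₀(44.7/3.8) = 86.6 − 21.41 = 65.19 dB SPL.
conveyor drive: 81.3 − 20·log₁₀(62.3/4.6) = 81.3 − 22.63 = 58.67 dB SPL.
shot-blast cabinet: 100.5 − 20·log₁₀(24.4/2.8) = 100.5 − 18.80 = 81.70 dB SPL.
Σ 10^(L/10) = 1.518e+08 → L_total = 10·log₁₀(1.518e+08) = 81.81 dB SPL.

81.8 dB SPL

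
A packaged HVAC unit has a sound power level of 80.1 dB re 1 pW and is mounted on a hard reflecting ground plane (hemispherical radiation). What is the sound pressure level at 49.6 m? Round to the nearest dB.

38 dB

L_p = L_w − 10·log₁₀(2π·r²) with r = 49.6 m.
2π·r² = 1.546e+04 m², 10·log₁₀ of that is 41.891 dB.
L_p = 80.1 − 41.891 = 38.21 dB.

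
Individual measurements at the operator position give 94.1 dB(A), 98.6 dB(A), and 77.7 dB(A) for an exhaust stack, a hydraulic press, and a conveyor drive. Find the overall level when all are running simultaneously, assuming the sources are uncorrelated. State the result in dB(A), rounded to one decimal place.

Incoherent sources combine by intensity addition: L_total = 10·log₁₀(Σ 10^(L_i/10)).
Σ 10^(L/10) = 10^(94.1/10) + 10^(98.6/10) + 10^(77.7/10) = 9.874e+09.
L_total = 10·log₁₀(9.874e+09) = 99.94 dB(A).

99.9 dB(A)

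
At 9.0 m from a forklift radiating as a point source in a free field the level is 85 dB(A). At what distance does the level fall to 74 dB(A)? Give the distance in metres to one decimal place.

Point-source spreading drops the level by 20·log₁₀(r₂/r₁); inverting, r₂/r₁ = 10^(ΔL/20).
r₂ = 9.0·10^((85−74)/20) = 9.0·10^(11.0/20) = 31.93 m.

31.9 m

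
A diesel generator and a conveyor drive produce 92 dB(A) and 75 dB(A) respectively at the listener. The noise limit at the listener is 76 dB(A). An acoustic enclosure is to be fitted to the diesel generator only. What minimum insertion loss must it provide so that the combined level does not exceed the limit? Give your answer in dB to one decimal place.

22.9 dB

The untreated sources together contribute 10^(75/10) = 3.162e+07, i.e. 75.00 dB(A).
To meet 76 dB(A) overall, the treated diesel generator may contribute at most 10^(76/10) − 3.162e+07 = 8.188e+06, i.e. 69.13 dB(A).
Required insertion loss = 92 − 69.13 = 22.87 dB.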